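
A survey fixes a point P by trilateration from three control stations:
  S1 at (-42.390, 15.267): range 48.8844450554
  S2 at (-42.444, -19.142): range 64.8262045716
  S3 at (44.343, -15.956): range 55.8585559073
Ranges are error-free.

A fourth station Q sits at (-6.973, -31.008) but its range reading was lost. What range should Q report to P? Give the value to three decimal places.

56.757

eq1: (x + 42.390)² + (y − 15.267)² = 48.8844450554²
eq2: (x + 42.444)² + (y + 19.142)² = 64.8262045716²
eq3: (x − 44.343)² + (y + 15.956)² = 55.8585559073²
eq3−eq1, eq3−eq2 (x²,y² cancel):
  -173.466·x + 62.446·y = 539.587104
  -173.574·x − 6.372·y = -1135.244816
det = -173.466·-6.372 − 62.446·-173.574 = 11944.327356
x = (539.587104·-6.372 − 62.446·-1135.244816) / 11944.327356 = 5.647304
y = (-173.466·-1135.244816 − 539.587104·-173.574) / 11944.327356 = 24.328257
|P − Q| = √((5.647304 − -6.973)² + (24.328257 − -31.008)²) = 56.757144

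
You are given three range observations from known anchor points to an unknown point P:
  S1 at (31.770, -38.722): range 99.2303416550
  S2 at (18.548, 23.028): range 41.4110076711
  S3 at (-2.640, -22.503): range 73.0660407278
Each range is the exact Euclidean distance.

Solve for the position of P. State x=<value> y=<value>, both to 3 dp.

eq1: (x − 31.770)² + (y + 38.722)² = 99.2303416550²
eq2: (x − 18.548)² + (y − 23.028)² = 41.4110076711²
eq3: (x + 2.640)² + (y + 22.503)² = 73.0660407278²
eq1−eq2, eq1−eq3 (x²,y² cancel):
  -26.444·x + 123.500·y = 6497.380053
  -68.820·x + 32.438·y = 2512.642822
det = -26.444·32.438 − 123.500·-68.820 = 7641.479528
x = (6497.380053·32.438 − 123.500·2512.642822) / 7641.479528 = -13.027500
y = (-26.444·2512.642822 − 6497.380053·-68.820) / 7641.479528 = 49.820898

x=-13.027 y=49.821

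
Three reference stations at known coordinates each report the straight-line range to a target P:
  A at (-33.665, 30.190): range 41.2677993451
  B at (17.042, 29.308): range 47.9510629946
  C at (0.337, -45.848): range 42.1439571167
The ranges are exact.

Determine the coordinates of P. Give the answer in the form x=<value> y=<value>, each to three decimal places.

eq1: (x + 33.665)² + (y − 30.190)² = 41.2677993451²
eq2: (x − 17.042)² + (y − 29.308)² = 47.9510629946²
eq3: (x − 0.337)² + (y + 45.848)² = 42.1439571167²
eq2−eq1, eq2−eq3 (x²,y² cancel):
  -101.414·x + 1.764·y = 1491.652877
  -33.410·x − 150.312·y = 1475.955366
det = -101.414·-150.312 − 1.764·-33.410 = 15302.676408
x = (1491.652877·-150.312 − 1.764·1475.955366) / 15302.676408 = -14.822042
y = (-101.414·1475.955366 − 1491.652877·-33.410) / 15302.676408 = -6.524768

x=-14.822 y=-6.525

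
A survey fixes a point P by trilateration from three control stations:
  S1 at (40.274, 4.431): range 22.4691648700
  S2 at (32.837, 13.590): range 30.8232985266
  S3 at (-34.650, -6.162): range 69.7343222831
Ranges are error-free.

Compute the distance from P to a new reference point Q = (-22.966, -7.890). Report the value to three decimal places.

eq1: (x − 40.274)² + (y − 4.431)² = 22.4691648700²
eq2: (x − 32.837)² + (y − 13.590)² = 30.8232985266²
eq3: (x + 34.650)² + (y + 6.162)² = 69.7343222831²
eq1−eq3, eq1−eq2 (x²,y² cancel):
  -149.848·x − 21.186·y = -4761.048427
  -14.874·x + 18.318·y = -823.884530
det = -149.848·18.318 − -21.186·-14.874 = -3060.036228
x = (-4761.048427·18.318 − -21.186·-823.884530) / -3060.036228 = 34.204727
y = (-149.848·-823.884530 − -4761.048427·-14.874) / -3060.036228 = -17.202938
|P − Q| = √((34.204727 − -22.966)² + (-17.202938 − -7.890)²) = 57.924285

57.924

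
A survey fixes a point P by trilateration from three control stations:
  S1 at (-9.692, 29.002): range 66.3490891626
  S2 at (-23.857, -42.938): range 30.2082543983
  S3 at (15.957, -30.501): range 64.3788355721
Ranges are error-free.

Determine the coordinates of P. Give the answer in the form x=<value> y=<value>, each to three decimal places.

eq1: (x + 9.692)² + (y − 29.002)² = 66.3490891626²
eq2: (x + 23.857)² + (y + 42.938)² = 30.2082543983²
eq3: (x − 15.957)² + (y + 30.501)² = 64.3788355721²
eq3−eq1, eq3−eq2 (x²,y² cancel):
  -51.298·x + 119.006·y = -507.453145
  -79.628·x − 24.874·y = 4459.987279
det = -51.298·-24.874 − 119.006·-79.628 = 10752.196220
x = (-507.453145·-24.874 − 119.006·4459.987279) / 10752.196220 = -48.189490
y = (-51.298·4459.987279 − -507.453145·-79.628) / 10752.196220 = -25.036365

x=-48.189 y=-25.036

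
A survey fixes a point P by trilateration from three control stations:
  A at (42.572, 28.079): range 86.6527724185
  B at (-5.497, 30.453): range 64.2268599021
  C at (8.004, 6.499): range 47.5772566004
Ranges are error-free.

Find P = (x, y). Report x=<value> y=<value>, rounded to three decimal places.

x=-19.693 y=-32.185

eq1: (x − 42.572)² + (y − 28.079)² = 86.6527724185²
eq2: (x + 5.497)² + (y − 30.453)² = 64.2268599021²
eq3: (x − 8.004)² + (y − 6.499)² = 47.5772566004²
eq3−eq2, eq3−eq1 (x²,y² cancel):
  -27.002·x + 47.908·y = -1010.192986
  69.136·x + 43.160·y = -2750.603214
det = -27.002·43.160 − 47.908·69.136 = -4477.573808
x = (-1010.192986·43.160 − 47.908·-2750.603214) / -4477.573808 = -19.692801
y = (-27.002·-2750.603214 − -1010.192986·69.136) / -4477.573808 = -32.185397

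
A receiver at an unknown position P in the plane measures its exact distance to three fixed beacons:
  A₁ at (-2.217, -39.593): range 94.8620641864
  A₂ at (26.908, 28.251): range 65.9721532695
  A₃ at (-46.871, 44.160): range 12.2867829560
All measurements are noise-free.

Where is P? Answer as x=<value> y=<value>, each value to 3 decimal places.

x=-35.656 y=49.180

eq1: (x + 2.217)² + (y + 39.593)² = 94.8620641864²
eq2: (x − 26.908)² + (y − 28.251)² = 65.9721532695²
eq3: (x + 46.871)² + (y − 44.160)² = 12.2867829560²
eq2−eq3, eq2−eq1 (x²,y² cancel):
  -147.558·x + 31.818·y = 6826.196748
  -58.250·x − 135.688·y = -4596.124942
det = -147.558·-135.688 − 31.818·-58.250 = 21875.248404
x = (6826.196748·-135.688 − 31.818·-4596.124942) / 21875.248404 = -35.656440
y = (-147.558·-4596.124942 − 6826.196748·-58.250) / 21875.248404 = 49.179828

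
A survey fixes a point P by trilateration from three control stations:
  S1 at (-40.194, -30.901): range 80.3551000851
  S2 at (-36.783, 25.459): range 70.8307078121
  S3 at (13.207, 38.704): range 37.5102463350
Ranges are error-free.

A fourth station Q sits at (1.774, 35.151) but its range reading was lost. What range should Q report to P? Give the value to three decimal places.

41.592

eq1: (x + 40.194)² + (y + 30.901)² = 80.3551000851²
eq2: (x + 36.783)² + (y − 25.459)² = 70.8307078121²
eq3: (x − 13.207)² + (y − 38.704)² = 37.5102463350²
eq2−eq3, eq2−eq1 (x²,y² cancel):
  99.980·x + 26.490·y = 3281.245284
  -6.822·x − 112.720·y = -870.673274
det = 99.980·-112.720 − 26.490·-6.822 = -11089.030820
x = (3281.245284·-112.720 − 26.490·-870.673274) / -11089.030820 = 31.273953
y = (99.980·-870.673274 − 3281.245284·-6.822) / -11089.030820 = 5.831462
|P − Q| = √((31.273953 − 1.774)² + (5.831462 − 35.151)²) = 41.591857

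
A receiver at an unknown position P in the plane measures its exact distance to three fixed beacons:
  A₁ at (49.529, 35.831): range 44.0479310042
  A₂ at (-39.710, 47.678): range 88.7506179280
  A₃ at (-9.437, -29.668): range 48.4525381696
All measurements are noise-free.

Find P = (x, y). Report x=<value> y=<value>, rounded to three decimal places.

eq1: (x − 49.529)² + (y − 35.831)² = 44.0479310042²
eq2: (x + 39.710)² + (y − 47.678)² = 88.7506179280²
eq3: (x + 9.437)² + (y + 29.668)² = 48.4525381696²
eq2−eq1, eq2−eq3 (x²,y² cancel):
  178.478·x − 23.694·y = 5823.358575
  60.546·x − 154.692·y = 2648.195137
det = 178.478·-154.692 − -23.694·60.546 = -26174.541852
x = (5823.358575·-154.692 − -23.694·2648.195137) / -26174.541852 = 32.018923
y = (178.478·2648.195137 − 5823.358575·60.546) / -26174.541852 = -4.587034

x=32.019 y=-4.587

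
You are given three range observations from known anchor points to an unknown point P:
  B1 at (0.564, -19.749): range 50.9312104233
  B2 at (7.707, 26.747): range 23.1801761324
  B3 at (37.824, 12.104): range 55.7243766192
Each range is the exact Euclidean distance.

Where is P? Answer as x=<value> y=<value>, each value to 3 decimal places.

eq1: (x − 0.564)² + (y + 19.749)² = 50.9312104233²
eq2: (x − 7.707)² + (y − 26.747)² = 23.1801761324²
eq3: (x − 37.824)² + (y − 12.104)² = 55.7243766192²
eq3−eq2, eq3−eq1 (x²,y² cancel):
  -60.234·x + 29.286·y = 1765.523650
  -74.520·x − 63.706·y = -675.602741
det = -60.234·-63.706 − 29.286·-74.520 = 6019.659924
x = (1765.523650·-63.706 − 29.286·-675.602741) / 6019.659924 = -15.397672
y = (-60.234·-675.602741 − 1765.523650·-74.520) / 6019.659924 = 28.616414

x=-15.398 y=28.616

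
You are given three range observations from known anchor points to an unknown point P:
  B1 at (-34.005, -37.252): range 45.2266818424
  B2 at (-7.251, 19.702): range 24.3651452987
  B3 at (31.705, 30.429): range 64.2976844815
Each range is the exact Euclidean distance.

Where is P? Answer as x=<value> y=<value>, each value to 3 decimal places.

eq1: (x + 34.005)² + (y + 37.252)² = 45.2266818424²
eq2: (x + 7.251)² + (y − 19.702)² = 24.3651452987²
eq3: (x − 31.705)² + (y − 30.429)² = 64.2976844815²
eq1−eq3, eq1−eq2 (x²,y² cancel):
  131.420·x + 135.362·y = -2701.659942
  53.508·x + 113.908·y = -651.513279
det = 131.420·113.908 − 135.362·53.508 = 7726.839464
x = (-2701.659942·113.908 − 135.362·-651.513279) / 7726.839464 = -28.414016
y = (131.420·-651.513279 − -2701.659942·53.508) / 7726.839464 = 7.627769

x=-28.414 y=7.628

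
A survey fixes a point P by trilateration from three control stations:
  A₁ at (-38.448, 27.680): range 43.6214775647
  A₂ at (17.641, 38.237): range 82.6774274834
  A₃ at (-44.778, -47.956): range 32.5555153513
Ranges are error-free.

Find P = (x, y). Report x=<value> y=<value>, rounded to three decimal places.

x=-45.273 y=-15.404

eq1: (x + 38.448)² + (y − 27.680)² = 43.6214775647²
eq2: (x − 17.641)² + (y − 38.237)² = 82.6774274834²
eq3: (x + 44.778)² + (y + 47.956)² = 32.5555153513²
eq2−eq1, eq2−eq3 (x²,y² cancel):
  -112.178·x − 21.114·y = 5403.881764
  -124.838·x − 172.386·y = 8307.269605
det = -112.178·-172.386 − -21.114·-124.838 = 16702.087176
x = (5403.881764·-172.386 − -21.114·8307.269605) / 16702.087176 = -45.273017
y = (-112.178·8307.269605 − 5403.881764·-124.838) / 16702.087176 = -15.404248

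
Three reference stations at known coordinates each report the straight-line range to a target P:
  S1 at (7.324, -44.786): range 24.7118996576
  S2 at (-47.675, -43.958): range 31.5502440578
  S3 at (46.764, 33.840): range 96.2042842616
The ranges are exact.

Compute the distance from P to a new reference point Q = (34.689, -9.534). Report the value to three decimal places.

eq1: (x − 7.324)² + (y + 44.786)² = 24.7118996576²
eq2: (x + 47.675)² + (y + 43.958)² = 31.5502440578²
eq3: (x − 46.764)² + (y − 33.840)² = 96.2042842616²
eq2−eq3, eq2−eq1 (x²,y² cancel):
  188.878·x + 155.596·y = -9133.040503
  109.998·x − 1.656·y = -1761.044702
det = 188.878·-1.656 − 155.596·109.998 = -17428.030776
x = (-9133.040503·-1.656 − 155.596·-1761.044702) / -17428.030776 = -16.590275
y = (188.878·-1761.044702 − -9133.040503·109.998) / -17428.030776 = -38.558205
|P − Q| = √((-16.590275 − 34.689)² + (-38.558205 − -9.534)²) = 58.923413

58.923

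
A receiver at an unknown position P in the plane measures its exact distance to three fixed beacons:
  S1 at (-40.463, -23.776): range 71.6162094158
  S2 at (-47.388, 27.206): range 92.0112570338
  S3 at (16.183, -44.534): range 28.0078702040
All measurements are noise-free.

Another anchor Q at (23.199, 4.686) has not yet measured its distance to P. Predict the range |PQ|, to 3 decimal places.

26.704

eq1: (x + 40.463)² + (y + 23.776)² = 71.6162094158²
eq2: (x + 47.388)² + (y − 27.206)² = 92.0112570338²
eq3: (x − 16.183)² + (y + 44.534)² = 28.0078702040²
eq2−eq3, eq2−eq1 (x²,y² cancel):
  127.142·x − 143.480·y = 6941.008293
  13.850·x − 101.964·y = 2553.953535
det = 127.142·-101.964 − -143.480·13.850 = -10976.708888
x = (6941.008293·-101.964 − -143.480·2553.953535) / -10976.708888 = 31.092354
y = (127.142·2553.953535 − 6941.008293·13.850) / -10976.708888 = -20.824256
|P − Q| = √((31.092354 − 23.199)² + (-20.824256 − 4.686)²) = 26.703524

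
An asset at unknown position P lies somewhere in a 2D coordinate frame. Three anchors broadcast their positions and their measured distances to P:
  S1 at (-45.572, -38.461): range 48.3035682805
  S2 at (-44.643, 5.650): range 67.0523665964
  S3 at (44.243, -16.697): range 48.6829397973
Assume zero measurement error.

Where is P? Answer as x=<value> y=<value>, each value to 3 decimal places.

eq1: (x + 45.572)² + (y + 38.461)² = 48.3035682805²
eq2: (x + 44.643)² + (y − 5.650)² = 67.0523665964²
eq3: (x − 44.243)² + (y + 16.697)² = 48.6829397973²
eq2−eq3, eq2−eq1 (x²,y² cancel):
  177.772·x − 44.694·y = 2337.304148
  -1.858·x − 88.222·y = 3693.920914
det = 177.772·-88.222 − -44.694·-1.858 = -15766.442836
x = (2337.304148·-88.222 − -44.694·3693.920914) / -15766.442836 = 2.607154
y = (177.772·3693.920914 − 2337.304148·-1.858) / -15766.442836 = -41.925654

x=2.607 y=-41.926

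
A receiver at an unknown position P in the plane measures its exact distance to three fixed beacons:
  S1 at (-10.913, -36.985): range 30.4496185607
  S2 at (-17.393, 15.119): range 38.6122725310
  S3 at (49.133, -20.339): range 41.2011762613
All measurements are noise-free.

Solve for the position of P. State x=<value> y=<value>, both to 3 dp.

eq1: (x + 10.913)² + (y + 36.985)² = 30.4496185607²
eq2: (x + 17.393)² + (y − 15.119)² = 38.6122725310²
eq3: (x − 49.133)² + (y + 20.339)² = 41.2011762613²
eq2−eq3, eq2−eq1 (x²,y² cancel):
  133.052·x − 70.916·y = 2089.996665
  12.960·x − 104.208·y = 1519.611504
det = 133.052·-104.208 − -70.916·12.960 = -12946.011456
x = (2089.996665·-104.208 − -70.916·1519.611504) / -12946.011456 = 8.499112
y = (133.052·1519.611504 − 2089.996665·12.960) / -12946.011456 = -13.525478

x=8.499 y=-13.525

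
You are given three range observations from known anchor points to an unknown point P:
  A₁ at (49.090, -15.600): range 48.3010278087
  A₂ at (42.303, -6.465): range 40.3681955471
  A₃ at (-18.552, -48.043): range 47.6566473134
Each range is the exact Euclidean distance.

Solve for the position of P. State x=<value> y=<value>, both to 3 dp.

eq1: (x − 49.090)² + (y + 15.600)² = 48.3010278087²
eq2: (x − 42.303)² + (y + 6.465)² = 40.3681955471²
eq3: (x + 18.552)² + (y + 48.043)² = 47.6566473134²
eq1−eq2, eq1−eq3 (x²,y² cancel):
  -13.574·x + 18.270·y = -118.449990
  -135.284·x − 64.886·y = 60.951707
det = -13.574·-64.886 − 18.270·-135.284 = 3352.401244
x = (-118.449990·-64.886 − 18.270·60.951707) / 3352.401244 = 1.960433
y = (-13.574·60.951707 − -118.449990·-135.284) / 3352.401244 = -5.026769

x=1.960 y=-5.027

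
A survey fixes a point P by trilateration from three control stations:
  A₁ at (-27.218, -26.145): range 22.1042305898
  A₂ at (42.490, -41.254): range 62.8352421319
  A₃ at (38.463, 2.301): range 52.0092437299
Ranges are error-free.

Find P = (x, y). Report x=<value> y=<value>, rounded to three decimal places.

x=-12.056 y=-10.061

eq1: (x + 27.218)² + (y + 26.145)² = 22.1042305898²
eq2: (x − 42.490)² + (y + 41.254)² = 62.8352421319²
eq3: (x − 38.463)² + (y − 2.301)² = 52.0092437299²
eq1−eq3, eq1−eq2 (x²,y² cancel):
  131.362·x + 56.892·y = -2156.048002
  139.416·x − 30.218·y = -1376.758577
det = 131.362·-30.218 − 56.892·139.416 = -11901.151988
x = (-2156.048002·-30.218 − 56.892·-1376.758577) / -11901.151988 = -12.055808
y = (131.362·-1376.758577 − -2156.048002·139.416) / -11901.151988 = -10.060692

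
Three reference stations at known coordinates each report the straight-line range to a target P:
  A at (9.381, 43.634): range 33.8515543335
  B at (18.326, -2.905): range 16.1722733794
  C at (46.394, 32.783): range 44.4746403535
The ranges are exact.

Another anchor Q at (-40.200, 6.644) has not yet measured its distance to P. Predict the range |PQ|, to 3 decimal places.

48.621

eq1: (x − 9.381)² + (y − 43.634)² = 33.8515543335²
eq2: (x − 18.326)² + (y + 2.905)² = 16.1722733794²
eq3: (x − 46.394)² + (y − 32.783)² = 44.4746403535²
eq2−eq1, eq2−eq3 (x²,y² cancel):
  -17.890·x + 93.078·y = 763.262511
  56.136·x + 71.376·y = 1166.395816
det = -17.890·71.376 − 93.078·56.136 = -6501.943248
x = (763.262511·71.376 − 93.078·1166.395816) / -6501.943248 = 8.318615
y = (-17.890·1166.395816 − 763.262511·56.136) / -6501.943248 = 9.799121
|P − Q| = √((8.318615 − -40.200)² + (9.799121 − 6.644)²) = 48.621094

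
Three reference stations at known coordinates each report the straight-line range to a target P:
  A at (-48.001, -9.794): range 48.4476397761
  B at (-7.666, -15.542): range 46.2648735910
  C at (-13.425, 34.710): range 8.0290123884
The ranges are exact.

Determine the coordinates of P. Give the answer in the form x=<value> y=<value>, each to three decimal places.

eq1: (x + 48.001)² + (y + 9.794)² = 48.4476397761²
eq2: (x + 7.666)² + (y + 15.542)² = 46.2648735910²
eq3: (x + 13.425)² + (y − 34.710)² = 8.0290123884²
eq1−eq2, eq1−eq3 (x²,y² cancel):
  80.670·x − 11.496·y = -1892.961846
  69.152·x + 89.008·y = 1267.705048
det = 80.670·89.008 − -11.496·69.152 = 7975.246752
x = (-1892.961846·89.008 − -11.496·1267.705048) / 7975.246752 = -19.299116
y = (80.670·1267.705048 − -1892.961846·69.152) / 7975.246752 = 29.236445

x=-19.299 y=29.236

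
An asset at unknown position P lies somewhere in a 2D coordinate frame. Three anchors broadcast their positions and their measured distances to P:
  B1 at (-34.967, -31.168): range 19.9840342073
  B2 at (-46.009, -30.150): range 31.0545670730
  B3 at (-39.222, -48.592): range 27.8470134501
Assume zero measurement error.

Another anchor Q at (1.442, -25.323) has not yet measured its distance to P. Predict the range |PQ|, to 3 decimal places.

eq1: (x + 34.967)² + (y + 31.168)² = 19.9840342073²
eq2: (x + 46.009)² + (y + 30.150)² = 31.0545670730²
eq3: (x + 39.222)² + (y + 48.592)² = 27.8470134501²
eq3−eq2, eq3−eq1 (x²,y² cancel):
  -13.574·x + 36.884·y = -1062.627145
  8.510·x + 34.848·y = -1329.317900
det = -13.574·34.848 − 36.884·8.510 = -786.909592
x = (-1062.627145·34.848 − 36.884·-1329.317900) / -786.909592 = -15.249694
y = (-13.574·-1329.317900 − -1062.627145·8.510) / -786.909592 = -34.422148
|P − Q| = √((-15.249694 − 1.442)² + (-34.422148 − -25.323)²) = 19.010711

19.011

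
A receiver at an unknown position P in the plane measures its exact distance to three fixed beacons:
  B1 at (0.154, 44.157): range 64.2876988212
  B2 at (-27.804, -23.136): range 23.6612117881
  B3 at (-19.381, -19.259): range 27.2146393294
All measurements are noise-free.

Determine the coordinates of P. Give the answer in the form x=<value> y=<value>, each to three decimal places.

x=-42.107 y=-4.288

eq1: (x − 0.154)² + (y − 44.157)² = 64.2876988212²
eq2: (x + 27.804)² + (y + 23.136)² = 23.6612117881²
eq3: (x + 19.381)² + (y + 19.259)² = 27.2146393294²
eq2−eq3, eq2−eq1 (x²,y² cancel):
  16.846·x + 7.754·y = -742.588321
  55.916·x + 134.586·y = -2931.527823
det = 16.846·134.586 − 7.754·55.916 = 1833.663092
x = (-742.588321·134.586 − 7.754·-2931.527823) / 1833.663092 = -42.107476
y = (16.846·-2931.527823 − -742.588321·55.916) / 1833.663092 = -4.287565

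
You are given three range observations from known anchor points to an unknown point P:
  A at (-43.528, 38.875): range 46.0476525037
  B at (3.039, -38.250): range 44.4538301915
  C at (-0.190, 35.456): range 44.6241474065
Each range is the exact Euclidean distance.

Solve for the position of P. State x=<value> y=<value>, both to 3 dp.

eq1: (x + 43.528)² + (y − 38.875)² = 46.0476525037²
eq2: (x − 3.039)² + (y + 38.250)² = 44.4538301915²
eq3: (x + 0.190)² + (y − 35.456)² = 44.6241474065²
eq3−eq2, eq3−eq1 (x²,y² cancel):
  6.458·x − 147.412·y = 230.305498
  -86.676·x + 6.838·y = 2019.716604
det = 6.458·6.838 − -147.412·-86.676 = -12732.922708
x = (230.305498·6.838 − -147.412·2019.716604) / -12732.922708 = -23.506409
y = (6.458·2019.716604 − 230.305498·-86.676) / -12732.922708 = -2.592122

x=-23.506 y=-2.592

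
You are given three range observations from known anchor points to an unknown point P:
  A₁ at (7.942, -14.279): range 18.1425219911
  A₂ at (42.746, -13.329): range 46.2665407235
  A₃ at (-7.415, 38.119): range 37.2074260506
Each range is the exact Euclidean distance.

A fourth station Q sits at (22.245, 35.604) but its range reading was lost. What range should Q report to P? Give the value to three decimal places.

eq1: (x − 7.942)² + (y + 14.279)² = 18.1425219911²
eq2: (x − 42.746)² + (y + 13.329)² = 46.2665407235²
eq3: (x + 7.415)² + (y − 38.119)² = 37.2074260506²
eq3−eq2, eq3−eq1 (x²,y² cancel):
  100.322·x − 102.896·y = -259.357866
  30.714·x − 104.796·y = -185.833732
det = 100.322·-104.796 − -102.896·30.714 = -7352.996568
x = (-259.357866·-104.796 − -102.896·-185.833732) / -7352.996568 = -1.095896
y = (100.322·-185.833732 − -259.357866·30.714) / -7352.996568 = 1.452101
|P − Q| = √((-1.095896 − 22.245)² + (1.452101 − 35.604)²) = 41.366044

41.366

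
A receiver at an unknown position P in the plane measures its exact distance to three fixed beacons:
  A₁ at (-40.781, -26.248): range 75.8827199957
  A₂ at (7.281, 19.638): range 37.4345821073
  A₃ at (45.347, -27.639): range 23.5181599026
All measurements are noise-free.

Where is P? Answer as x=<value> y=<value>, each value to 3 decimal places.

eq1: (x + 40.781)² + (y + 26.248)² = 75.8827199957²
eq2: (x − 7.281)² + (y − 19.638)² = 37.4345821073²
eq3: (x − 45.347)² + (y + 27.639)² = 23.5181599026²
eq2−eq1, eq2−eq3 (x²,y² cancel):
  -96.124·x − 91.772·y = -2443.455796
  76.132·x − 94.554·y = 3229.844817
det = -96.124·-94.554 − -91.772·76.132 = 16075.694600
x = (-2443.455796·-94.554 − -91.772·3229.844817) / 16075.694600 = 32.810267
y = (-96.124·3229.844817 − -2443.455796·76.132) / 16075.694600 = -7.740905

x=32.810 y=-7.741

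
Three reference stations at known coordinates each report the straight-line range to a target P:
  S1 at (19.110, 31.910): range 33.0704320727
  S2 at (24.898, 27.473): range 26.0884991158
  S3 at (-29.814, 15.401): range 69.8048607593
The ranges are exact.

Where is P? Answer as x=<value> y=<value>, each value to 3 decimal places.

x=39.318 y=5.732

eq1: (x − 19.110)² + (y − 31.910)² = 33.0704320727²
eq2: (x − 24.898)² + (y − 27.473)² = 26.0884991158²
eq3: (x + 29.814)² + (y − 15.401)² = 69.8048607593²
eq3−eq1, eq3−eq2 (x²,y² cancel):
  97.848·x + 33.018·y = 4036.439911
  109.424·x + 24.144·y = 4440.719536
det = 97.848·24.144 − 33.018·109.424 = -1250.519520
x = (4036.439911·24.144 − 33.018·4440.719536) / -1250.519520 = 39.317957
y = (97.848·4440.719536 − 4036.439911·109.424) / -1250.519520 = 5.731918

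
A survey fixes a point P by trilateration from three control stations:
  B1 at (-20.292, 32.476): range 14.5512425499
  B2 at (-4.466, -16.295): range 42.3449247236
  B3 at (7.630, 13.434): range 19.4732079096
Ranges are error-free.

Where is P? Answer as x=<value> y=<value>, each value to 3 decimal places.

eq1: (x + 20.292)² + (y − 32.476)² = 14.5512425499²
eq2: (x + 4.466)² + (y + 16.295)² = 42.3449247236²
eq3: (x − 7.630)² + (y − 13.434)² = 19.4732079096²
eq3−eq2, eq3−eq1 (x²,y² cancel):
  -24.192·x − 59.458·y = -1367.103899
  -55.844·x + 38.084·y = 1395.233751
det = -24.192·38.084 − -59.458·-55.844 = -4241.700680
x = (-1367.103899·38.084 − -59.458·1395.233751) / -4241.700680 = -7.283169
y = (-24.192·1395.233751 − -1367.103899·-55.844) / -4241.700680 = 25.956109

x=-7.283 y=25.956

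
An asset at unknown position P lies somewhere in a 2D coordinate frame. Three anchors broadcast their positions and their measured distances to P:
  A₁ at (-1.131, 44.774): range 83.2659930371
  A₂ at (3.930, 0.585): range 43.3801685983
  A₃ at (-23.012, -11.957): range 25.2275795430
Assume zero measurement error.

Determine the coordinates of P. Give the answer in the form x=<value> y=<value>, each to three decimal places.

x=-18.206 y=-36.723

eq1: (x + 1.131)² + (y − 44.774)² = 83.2659930371²
eq2: (x − 3.930)² + (y − 0.585)² = 43.3801685983²
eq3: (x + 23.012)² + (y + 11.957)² = 25.2275795430²
eq3−eq1, eq3−eq2 (x²,y² cancel):
  43.762·x + 113.462·y = -4963.326583
  53.884·x + 25.084·y = -1902.143126
det = 43.762·25.084 − 113.462·53.884 = -5016.060400
x = (-4963.326583·25.084 − 113.462·-1902.143126) / -5016.060400 = -18.205698
y = (43.762·-1902.143126 − -4963.326583·53.884) / -5016.060400 = -36.722505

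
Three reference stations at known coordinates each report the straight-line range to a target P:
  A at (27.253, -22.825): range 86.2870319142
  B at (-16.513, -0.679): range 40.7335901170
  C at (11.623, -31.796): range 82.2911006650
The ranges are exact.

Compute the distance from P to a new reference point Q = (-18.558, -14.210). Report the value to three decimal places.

52.023

eq1: (x − 27.253)² + (y + 22.825)² = 86.2870319142²
eq2: (x + 16.513)² + (y + 0.679)² = 40.7335901170²
eq3: (x − 11.623)² + (y + 31.796)² = 82.2911006650²
eq3−eq2, eq3−eq1 (x²,y² cancel):
  -56.272·x + 62.234·y = 4239.660350
  31.260·x + 17.942·y = -555.999739
det = -56.272·17.942 − 62.234·31.260 = -2955.067064
x = (4239.660350·17.942 − 62.234·-555.999739) / -2955.067064 = -37.450952
y = (-56.272·-555.999739 − 4239.660350·31.260) / -2955.067064 = 34.261343
|P − Q| = √((-37.450952 − -18.558)² + (34.261343 − -14.210)²) = 52.023213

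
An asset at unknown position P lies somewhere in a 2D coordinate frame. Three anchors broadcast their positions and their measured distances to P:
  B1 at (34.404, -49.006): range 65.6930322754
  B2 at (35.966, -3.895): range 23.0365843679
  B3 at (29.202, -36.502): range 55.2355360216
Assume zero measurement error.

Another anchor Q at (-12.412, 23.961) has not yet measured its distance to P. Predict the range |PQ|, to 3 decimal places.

eq1: (x − 34.404)² + (y + 49.006)² = 65.6930322754²
eq2: (x − 35.966)² + (y + 3.895)² = 23.0365843679²
eq3: (x − 29.202)² + (y + 36.502)² = 55.2355360216²
eq1−eq3, eq1−eq2 (x²,y² cancel):
  -10.404·x + 25.008·y = -135.460394
  3.124·x + 90.222·y = 1508.391199
det = -10.404·90.222 − 25.008·3.124 = -1016.794680
x = (-135.460394·90.222 − 25.008·1508.391199) / -1016.794680 = 49.118427
y = (-10.404·1508.391199 − -135.460394·3.124) / -1016.794680 = 15.017903
|P − Q| = √((49.118427 − -12.412)² + (15.017903 − 23.961)²) = 62.176944

62.177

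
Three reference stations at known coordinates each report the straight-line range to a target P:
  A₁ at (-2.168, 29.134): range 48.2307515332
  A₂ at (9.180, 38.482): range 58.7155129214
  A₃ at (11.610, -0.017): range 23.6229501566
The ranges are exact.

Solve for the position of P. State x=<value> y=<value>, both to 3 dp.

eq1: (x + 2.168)² + (y − 29.134)² = 48.2307515332²
eq2: (x − 9.180)² + (y − 38.482)² = 58.7155129214²
eq3: (x − 11.610)² + (y + 0.017)² = 23.6229501566²
eq1−eq3, eq1−eq2 (x²,y² cancel):
  27.556·x − 58.302·y = 1049.463828
  22.696·x + 18.696·y = -409.659520
det = 27.556·18.696 − -58.302·22.696 = 1838.409168
x = (1049.463828·18.696 − -58.302·-409.659520) / 1838.409168 = -2.318958
y = (27.556·-409.659520 − 1049.463828·22.696) / 1838.409168 = -19.096515

x=-2.319 y=-19.097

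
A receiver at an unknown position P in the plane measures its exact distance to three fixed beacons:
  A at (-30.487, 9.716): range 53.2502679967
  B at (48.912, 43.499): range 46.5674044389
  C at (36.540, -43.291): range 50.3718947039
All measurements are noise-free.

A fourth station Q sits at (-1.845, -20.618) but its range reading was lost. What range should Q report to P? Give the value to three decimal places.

eq1: (x + 30.487)² + (y − 9.716)² = 53.2502679967²
eq2: (x − 48.912)² + (y − 43.499)² = 46.5674044389²
eq3: (x − 36.540)² + (y + 43.291)² = 50.3718947039²
eq2−eq3, eq2−eq1 (x²,y² cancel):
  -24.744·x − 173.580·y = -1444.069084
  -158.798·x − 67.566·y = -3927.756806
det = -24.744·-67.566 − -173.580·-158.798 = -25892.303736
x = (-1444.069084·-67.566 − -173.580·-3927.756806) / -25892.303736 = 22.563077
y = (-24.744·-3927.756806 − -1444.069084·-158.798) / -25892.303736 = 5.102940
|P − Q| = √((22.563077 − -1.845)² + (5.102940 − -20.618)²) = 35.458722

35.459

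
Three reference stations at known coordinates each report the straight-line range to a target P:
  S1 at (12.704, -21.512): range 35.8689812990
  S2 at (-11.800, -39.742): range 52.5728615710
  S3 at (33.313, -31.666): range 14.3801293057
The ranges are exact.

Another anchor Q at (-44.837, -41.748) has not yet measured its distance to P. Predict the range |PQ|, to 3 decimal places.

eq1: (x − 12.704)² + (y + 21.512)² = 35.8689812990²
eq2: (x + 11.800)² + (y + 39.742)² = 52.5728615710²
eq3: (x − 33.313)² + (y + 31.666)² = 14.3801293057²
eq2−eq1, eq2−eq3 (x²,y² cancel):
  49.008·x + 36.460·y = 382.813150
  90.226·x + 16.152·y = 2950.942616
det = 49.008·16.152 − 36.460·90.226 = -2498.062744
x = (382.813150·16.152 − 36.460·2950.942616) / -2498.062744 = 40.594725
y = (49.008·2950.942616 − 382.813150·90.226) / -2498.062744 = -44.066186
|P − Q| = √((40.594725 − -44.837)² + (-44.066186 − -41.748)²) = 85.463171

85.463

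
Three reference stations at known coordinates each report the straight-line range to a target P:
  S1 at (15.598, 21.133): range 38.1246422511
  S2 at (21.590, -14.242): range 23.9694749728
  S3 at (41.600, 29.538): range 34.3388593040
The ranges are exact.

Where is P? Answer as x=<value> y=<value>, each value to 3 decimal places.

x=43.597 y=-4.743

eq1: (x − 15.598)² + (y − 21.133)² = 38.1246422511²
eq2: (x − 21.590)² + (y + 14.242)² = 23.9694749728²
eq3: (x − 41.600)² + (y − 29.538)² = 34.3388593040²
eq3−eq1, eq3−eq2 (x²,y² cancel):
  -52.004·x − 16.810·y = -2187.483239
  -40.020·x − 87.560·y = -1329.469252
det = -52.004·-87.560 − -16.810·-40.020 = 3880.734040
x = (-2187.483239·-87.560 − -16.810·-1329.469252) / 3880.734040 = 43.596818
y = (-52.004·-1329.469252 − -2187.483239·-40.020) / 3880.734040 = -4.742752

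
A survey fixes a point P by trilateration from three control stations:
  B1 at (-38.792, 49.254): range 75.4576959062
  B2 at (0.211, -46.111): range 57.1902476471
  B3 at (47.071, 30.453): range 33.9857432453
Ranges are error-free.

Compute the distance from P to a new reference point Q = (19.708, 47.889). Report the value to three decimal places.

eq1: (x + 38.792)² + (y − 49.254)² = 75.4576959062²
eq2: (x − 0.211)² + (y + 46.111)² = 57.1902476471²
eq3: (x − 47.071)² + (y − 30.453)² = 33.9857432453²
eq2−eq3, eq2−eq1 (x²,y² cancel):
  93.720·x + 153.128·y = 3132.489090
  -78.006·x + 190.730·y = -618.632508
det = 93.720·190.730 − 153.128·-78.006 = 29820.118368
x = (3132.489090·190.730 − 153.128·-618.632508) / 29820.118368 = 23.212168
y = (93.720·-618.632508 − 3132.489090·-78.006) / 29820.118368 = 6.249965
|P − Q| = √((23.212168 − 19.708)² + (6.249965 − 47.889)²) = 41.786223

41.786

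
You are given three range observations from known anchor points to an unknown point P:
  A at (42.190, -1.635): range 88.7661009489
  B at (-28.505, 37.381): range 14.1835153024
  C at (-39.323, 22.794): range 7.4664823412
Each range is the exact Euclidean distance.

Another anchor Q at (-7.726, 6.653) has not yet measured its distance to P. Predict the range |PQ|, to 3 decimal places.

40.477

eq1: (x − 42.190)² + (y + 1.635)² = 88.7661009489²
eq2: (x + 28.505)² + (y − 37.381)² = 14.1835153024²
eq3: (x + 39.323)² + (y − 22.794)² = 7.4664823412²
eq2−eq1, eq2−eq3 (x²,y² cancel):
  141.390·x − 78.032·y = -8105.453432
  -21.636·x − 29.174·y = 1.414327
det = 141.390·-29.174 − -78.032·-21.636 = -5813.212212
x = (-8105.453432·-29.174 − -78.032·1.414327) / -5813.212212 = -40.696753
y = (141.390·1.414327 − -8105.453432·-21.636) / -5813.212212 = 30.133016
|P − Q| = √((-40.696753 − -7.726)² + (30.133016 − 6.653)²) = 40.476928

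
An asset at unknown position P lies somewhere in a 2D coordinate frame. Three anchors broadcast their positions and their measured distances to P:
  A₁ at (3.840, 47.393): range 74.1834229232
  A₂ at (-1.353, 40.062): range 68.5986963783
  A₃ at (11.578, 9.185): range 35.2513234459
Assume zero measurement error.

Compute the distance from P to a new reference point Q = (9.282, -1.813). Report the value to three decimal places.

eq1: (x − 3.840)² + (y − 47.393)² = 74.1834229232²
eq2: (x + 1.353)² + (y − 40.062)² = 68.5986963783²
eq3: (x − 11.578)² + (y − 9.185)² = 35.2513234459²
eq1−eq2, eq1−eq3 (x²,y² cancel):
  -10.386·x − 14.662·y = 143.351496
  15.476·x − 76.416·y = 2218.096692
det = -10.386·-76.416 − -14.662·15.476 = 1020.565688
x = (143.351496·-76.416 − -14.662·2218.096692) / 1020.565688 = 21.132776
y = (-10.386·2218.096692 − 143.351496·15.476) / 1020.565688 = -24.746727
|P − Q| = √((21.132776 − 9.282)² + (-24.746727 − -1.813)²) = 25.814661

25.815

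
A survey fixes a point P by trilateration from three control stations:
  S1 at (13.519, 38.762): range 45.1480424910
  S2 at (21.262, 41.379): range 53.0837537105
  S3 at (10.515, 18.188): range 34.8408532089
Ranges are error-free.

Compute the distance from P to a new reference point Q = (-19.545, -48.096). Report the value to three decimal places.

61.962

eq1: (x − 13.519)² + (y − 38.762)² = 45.1480424910²
eq2: (x − 21.262)² + (y − 41.379)² = 53.0837537105²
eq3: (x − 10.515)² + (y − 18.188)² = 34.8408532089²
eq2−eq1, eq2−eq3 (x²,y² cancel):
  -15.486·x − 5.234·y = 300.500887
  -21.494·x − 46.382·y = -118.925860
det = -15.486·-46.382 − -5.234·-21.494 = 605.772056
x = (300.500887·-46.382 − -5.234·-118.925860) / 605.772056 = -24.035922
y = (-15.486·-118.925860 − 300.500887·-21.494) / 605.772056 = 13.702600
|P − Q| = √((-24.035922 − -19.545)² + (13.702600 − -48.096)²) = 61.961563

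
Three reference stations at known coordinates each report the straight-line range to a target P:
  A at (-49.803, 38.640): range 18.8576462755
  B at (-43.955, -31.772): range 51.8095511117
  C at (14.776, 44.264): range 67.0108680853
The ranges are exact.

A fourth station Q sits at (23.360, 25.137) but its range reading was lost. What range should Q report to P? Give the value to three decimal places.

eq1: (x + 49.803)² + (y − 38.640)² = 18.8576462755²
eq2: (x + 43.955)² + (y + 31.772)² = 51.8095511117²
eq3: (x − 14.776)² + (y − 44.264)² = 67.0108680853²
eq1−eq2, eq1−eq3 (x²,y² cancel):
  11.696·x − 140.824·y = -3360.505163
  129.158·x + 11.248·y = -5930.602155
det = 11.696·11.248 − -140.824·129.158 = 18320.102800
x = (-3360.505163·11.248 − -140.824·-5930.602155) / 18320.102800 = -47.650938
y = (11.696·-5930.602155 − -3360.505163·129.158) / 18320.102800 = 19.905554
|P − Q| = √((-47.650938 − 23.360)² + (19.905554 − 25.137)²) = 71.203380

71.203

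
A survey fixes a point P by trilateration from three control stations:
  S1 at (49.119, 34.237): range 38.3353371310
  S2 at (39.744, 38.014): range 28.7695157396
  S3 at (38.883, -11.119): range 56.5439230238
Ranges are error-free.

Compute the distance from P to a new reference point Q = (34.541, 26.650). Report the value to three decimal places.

eq1: (x − 49.119)² + (y − 34.237)² = 38.3353371310²
eq2: (x − 39.744)² + (y − 38.014)² = 28.7695157396²
eq3: (x − 38.883)² + (y + 11.119)² = 56.5439230238²
eq3−eq1, eq3−eq2 (x²,y² cancel):
  20.472·x + 90.712·y = 3676.945638
  1.722·x + 98.266·y = 3758.660077
det = 20.472·98.266 − 90.712·1.722 = 1855.495488
x = (3676.945638·98.266 − 90.712·3758.660077) / 1855.495488 = 10.974517
y = (20.472·3758.660077 − 3676.945638·1.722) / 1855.495488 = 38.057537
|P − Q| = √((10.974517 − 34.541)² + (38.057537 − 26.650)²) = 26.182265

26.182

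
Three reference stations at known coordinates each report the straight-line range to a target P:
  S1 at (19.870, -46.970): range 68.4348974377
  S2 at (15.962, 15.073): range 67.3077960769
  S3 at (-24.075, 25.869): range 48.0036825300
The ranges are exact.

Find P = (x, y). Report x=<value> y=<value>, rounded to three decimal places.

x=-42.368 y=-18.513

eq1: (x − 19.870)² + (y + 46.970)² = 68.4348974377²
eq2: (x − 15.962)² + (y − 15.073)² = 67.3077960769²
eq3: (x + 24.075)² + (y − 25.869)² = 48.0036825300²
eq2−eq3, eq2−eq1 (x²,y² cancel):
  -80.074·x + 21.592·y = 2992.815889
  7.816·x − 124.086·y = 1966.021252
det = -80.074·-124.086 − 21.592·7.816 = 9767.299292
x = (2992.815889·-124.086 − 21.592·1966.021252) / 9767.299292 = -42.367585
y = (-80.074·1966.021252 − 2992.815889·7.816) / 9767.299292 = -18.512695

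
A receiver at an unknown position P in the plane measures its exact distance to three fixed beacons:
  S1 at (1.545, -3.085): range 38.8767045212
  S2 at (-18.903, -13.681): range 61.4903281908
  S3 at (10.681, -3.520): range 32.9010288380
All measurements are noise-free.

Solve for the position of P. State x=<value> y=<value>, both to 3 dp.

eq1: (x − 1.545)² + (y + 3.085)² = 38.8767045212²
eq2: (x + 18.903)² + (y + 13.681)² = 61.4903281908²
eq3: (x − 10.681)² + (y + 3.520)² = 32.9010288380²
eq2−eq1, eq2−eq3 (x²,y² cancel):
  40.896·x + 21.192·y = 1737.073387
  59.168·x + 20.322·y = 2280.563753
det = 40.896·20.322 − 21.192·59.168 = -422.799744
x = (1737.073387·20.322 − 21.192·2280.563753) / -422.799744 = 30.815775
y = (40.896·2280.563753 − 1737.073387·59.168) / -422.799744 = 22.500541

x=30.816 y=22.501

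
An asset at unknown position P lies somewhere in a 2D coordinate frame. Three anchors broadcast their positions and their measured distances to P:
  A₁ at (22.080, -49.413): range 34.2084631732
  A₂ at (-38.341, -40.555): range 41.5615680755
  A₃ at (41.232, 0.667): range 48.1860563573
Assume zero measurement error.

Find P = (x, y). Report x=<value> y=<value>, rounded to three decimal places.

eq1: (x − 22.080)² + (y + 49.413)² = 34.2084631732²
eq2: (x + 38.341)² + (y + 40.555)² = 41.5615680755²
eq3: (x − 41.232)² + (y − 0.667)² = 48.1860563573²
eq2−eq1, eq2−eq3 (x²,y² cancel):
  120.842·x − 17.716·y = 371.575651
  159.146·x + 82.444·y = -2008.749679
det = 120.842·82.444 − -17.716·159.146 = 12782.128384
x = (371.575651·82.444 − -17.716·-2008.749679) / 12782.128384 = -0.387481
y = (120.842·-2008.749679 − 371.575651·159.146) / 12782.128384 = -23.617045

x=-0.387 y=-23.617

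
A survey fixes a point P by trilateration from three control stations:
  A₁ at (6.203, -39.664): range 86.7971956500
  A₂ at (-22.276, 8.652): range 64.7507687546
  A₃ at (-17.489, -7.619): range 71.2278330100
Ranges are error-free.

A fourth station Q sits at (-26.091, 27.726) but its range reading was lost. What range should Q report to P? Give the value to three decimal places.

eq1: (x − 6.203)² + (y + 39.664)² = 86.7971956500²
eq2: (x + 22.276)² + (y − 8.652)² = 64.7507687546²
eq3: (x + 17.489)² + (y + 7.619)² = 71.2278330100²
eq2−eq3, eq2−eq1 (x²,y² cancel):
  9.574·x − 32.542·y = -1087.905139
  56.958·x − 96.632·y = -2300.458293
det = 9.574·-96.632 − -32.542·56.958 = 928.372468
x = (-1087.905139·-96.632 − -32.542·-2300.458293) / 928.372468 = 32.599993
y = (9.574·-2300.458293 − -1087.905139·56.958) / 928.372468 = 43.021863
|P − Q| = √((32.599993 − -26.091)² + (43.021863 − 27.726)²) = 60.651431

60.651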